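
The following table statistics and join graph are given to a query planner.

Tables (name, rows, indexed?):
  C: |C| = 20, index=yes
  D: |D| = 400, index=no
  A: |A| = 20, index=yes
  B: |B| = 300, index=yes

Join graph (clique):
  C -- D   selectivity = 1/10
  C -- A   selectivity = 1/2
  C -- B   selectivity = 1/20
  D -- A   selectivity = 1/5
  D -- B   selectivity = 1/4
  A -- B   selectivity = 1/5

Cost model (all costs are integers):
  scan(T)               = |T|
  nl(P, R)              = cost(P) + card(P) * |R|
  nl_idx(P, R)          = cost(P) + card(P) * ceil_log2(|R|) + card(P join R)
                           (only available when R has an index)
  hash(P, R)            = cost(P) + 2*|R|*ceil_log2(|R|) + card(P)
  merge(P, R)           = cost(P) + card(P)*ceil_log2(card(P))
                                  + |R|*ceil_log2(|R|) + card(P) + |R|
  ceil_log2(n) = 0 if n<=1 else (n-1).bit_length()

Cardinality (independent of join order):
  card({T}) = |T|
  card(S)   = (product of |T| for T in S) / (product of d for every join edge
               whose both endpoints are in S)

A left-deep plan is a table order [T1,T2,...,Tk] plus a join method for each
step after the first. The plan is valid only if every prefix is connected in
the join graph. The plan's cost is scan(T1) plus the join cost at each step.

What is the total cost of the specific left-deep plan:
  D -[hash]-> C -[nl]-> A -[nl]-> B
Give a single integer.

step 1: scan D: cost=400, card=400
step 2: join C via hash
    card(P join C) = 400*20/(10) = 800
    cost = 400 + 2*20*5 + 400 = 1000
step 3: join A via nl
    card(P join A) = 800*20/(2*5) = 1600
    cost = 1000 + 800*20 = 17000
step 4: join B via nl
    card(P join B) = 1600*300/(20*4*5) = 1200
    cost = 17000 + 1600*300 = 497000

497000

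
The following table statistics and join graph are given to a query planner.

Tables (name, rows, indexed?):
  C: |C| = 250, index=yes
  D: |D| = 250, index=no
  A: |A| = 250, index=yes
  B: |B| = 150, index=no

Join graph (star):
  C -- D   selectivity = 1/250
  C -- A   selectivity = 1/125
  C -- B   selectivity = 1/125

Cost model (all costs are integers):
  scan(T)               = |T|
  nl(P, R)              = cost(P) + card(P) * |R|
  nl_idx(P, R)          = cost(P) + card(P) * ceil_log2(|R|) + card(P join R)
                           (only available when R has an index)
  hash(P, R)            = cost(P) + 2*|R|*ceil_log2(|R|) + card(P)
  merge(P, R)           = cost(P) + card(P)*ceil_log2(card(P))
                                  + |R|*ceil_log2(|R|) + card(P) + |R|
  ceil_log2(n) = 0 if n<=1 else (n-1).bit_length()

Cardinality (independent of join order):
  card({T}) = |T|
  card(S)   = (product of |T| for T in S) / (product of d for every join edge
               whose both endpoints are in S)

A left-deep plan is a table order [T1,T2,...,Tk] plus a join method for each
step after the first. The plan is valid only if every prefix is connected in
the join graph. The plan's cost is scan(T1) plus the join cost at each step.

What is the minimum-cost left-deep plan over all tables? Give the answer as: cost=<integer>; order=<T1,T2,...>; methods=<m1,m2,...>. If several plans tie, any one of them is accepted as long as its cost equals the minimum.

Selinger DP (subsets sized 1..n):
  {C}: scan cost=250, card=250
  {D}: scan cost=250, card=250
  {A}: scan cost=250, card=250
  {B}: scan cost=150, card=150
  {CD}: card=250; try (C,nl_idx)→2500, (D,hash)→4500, (C,hash)→4500, (D,merge)→4750, (C,merge)→4750, (D,nl)→62750 …(+1); best=2500 via (C,nl_idx)
  {AC}: card=500; try (C,nl_idx)→2750, (A,nl_idx)→2750, (C,hash)→4500, (A,hash)→4500, (C,merge)→4750, (A,merge)→4750 …(+2); best=2750 via (C,nl_idx)
  {BC}: card=300; try (C,nl_idx)→1650, (B,hash)→2900, (C,merge)→3750, (B,merge)→3850, (C,hash)→4300, (C,nl)→37650 …(+1); best=1650 via (C,nl_idx)
  {ACD}: card=500; try (A,nl_idx)→5000, (A,hash)→6750, (A,merge)→7000, (D,hash)→7250, (D,merge)→10000, (A,nl)→65000 …(+1); best=5000 via (A,nl_idx)
  {BCD}: card=300; try (B,hash)→5150, (D,hash)→5950, (B,merge)→6100, (D,merge)→6900, (B,nl)→40000, (D,nl)→76650; best=5150 via (B,hash)
  {ABC}: card=600; try (A,nl_idx)→4650, (B,hash)→5650, (A,hash)→5950, (A,merge)→6900, (B,merge)→9100, (A,nl)→76650 …(+1); best=4650 via (A,nl_idx)
  {ABCD}: card=600; try (B,hash)→7900, (A,nl_idx)→8150, (D,hash)→9250, (A,hash)→9450, (A,merge)→10400, (B,merge)→11350 …(+4); best=7900 via (B,hash)

cost=7900; order=D,C,A,B; methods=nl_idx,nl_idx,hash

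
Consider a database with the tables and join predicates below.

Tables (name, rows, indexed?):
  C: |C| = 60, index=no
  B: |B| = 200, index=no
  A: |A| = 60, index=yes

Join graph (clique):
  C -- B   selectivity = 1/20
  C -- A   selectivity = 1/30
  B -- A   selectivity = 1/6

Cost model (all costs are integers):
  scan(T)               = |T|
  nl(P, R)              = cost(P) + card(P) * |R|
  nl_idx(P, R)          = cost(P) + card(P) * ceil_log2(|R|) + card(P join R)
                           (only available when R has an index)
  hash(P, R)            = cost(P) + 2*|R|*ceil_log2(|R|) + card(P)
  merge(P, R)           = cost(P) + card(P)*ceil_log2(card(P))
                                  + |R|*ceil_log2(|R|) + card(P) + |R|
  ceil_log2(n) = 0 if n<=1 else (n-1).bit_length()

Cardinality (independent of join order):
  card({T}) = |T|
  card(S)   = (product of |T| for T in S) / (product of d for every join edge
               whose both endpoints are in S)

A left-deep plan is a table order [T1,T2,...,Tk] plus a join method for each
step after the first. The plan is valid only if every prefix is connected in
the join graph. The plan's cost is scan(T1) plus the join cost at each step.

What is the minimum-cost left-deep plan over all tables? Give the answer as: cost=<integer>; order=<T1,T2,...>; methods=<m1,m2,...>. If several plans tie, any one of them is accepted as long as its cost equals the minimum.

cost=2440; order=B,C,A; methods=hash,hash

Selinger DP (subsets sized 1..n):
  {C}: scan cost=60, card=60
  {B}: scan cost=200, card=200
  {A}: scan cost=60, card=60
  {BC}: card=600; try (C,hash)→1120, (B,merge)→2280, (C,merge)→2420, (B,hash)→3320, (B,nl)→12060, (C,nl)→12200; best=1120 via (C,hash)
  {AC}: card=120; try (A,nl_idx)→540, (C,hash)→840, (A,hash)→840, (C,merge)→900, (A,merge)→900, (C,nl)→3660 …(+1); best=540 via (A,nl_idx)
  {AB}: card=2000; try (A,hash)→1120, (B,merge)→2280, (A,merge)→2420, (B,hash)→3320, (A,nl_idx)→3400, (B,nl)→12060 …(+1); best=1120 via (A,hash)
  {ABC}: card=200; try (A,hash)→2440, (B,merge)→3300, (C,hash)→3840, (B,hash)→3860, (A,nl_idx)→4920, (A,merge)→8140 …(+4); best=2440 via (A,hash)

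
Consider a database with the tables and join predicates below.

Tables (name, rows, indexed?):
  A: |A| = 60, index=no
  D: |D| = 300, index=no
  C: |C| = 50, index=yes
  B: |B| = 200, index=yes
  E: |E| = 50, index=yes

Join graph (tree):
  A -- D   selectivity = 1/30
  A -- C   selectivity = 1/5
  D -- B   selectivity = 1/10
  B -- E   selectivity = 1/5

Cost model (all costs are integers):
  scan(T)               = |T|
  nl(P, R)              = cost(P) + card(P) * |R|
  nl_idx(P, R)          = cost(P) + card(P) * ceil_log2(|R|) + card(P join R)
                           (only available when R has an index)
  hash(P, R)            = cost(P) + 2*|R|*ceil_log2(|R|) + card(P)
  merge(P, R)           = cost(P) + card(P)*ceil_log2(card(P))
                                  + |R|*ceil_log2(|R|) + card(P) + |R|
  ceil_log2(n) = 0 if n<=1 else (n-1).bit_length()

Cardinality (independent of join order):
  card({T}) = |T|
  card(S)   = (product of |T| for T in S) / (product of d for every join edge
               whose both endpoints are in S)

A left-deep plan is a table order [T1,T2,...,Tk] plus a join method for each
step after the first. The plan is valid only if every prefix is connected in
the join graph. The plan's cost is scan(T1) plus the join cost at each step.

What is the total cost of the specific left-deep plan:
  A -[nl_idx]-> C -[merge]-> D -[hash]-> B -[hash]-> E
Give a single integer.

step 1: scan A: cost=60, card=60
step 2: join C via nl_idx
    card(P join C) = 60*50/(5) = 600
    cost = 60 + 60*6 + 600 = 1020
step 3: join D via merge
    card(P join D) = 600*300/(30) = 6000
    cost = 1020 + 600*10 + 300*9 + 600 + 300 = 10620
step 4: join B via hash
    card(P join B) = 6000*200/(10) = 120000
    cost = 10620 + 2*200*8 + 6000 = 19820
step 5: join E via hash
    card(P join E) = 120000*50/(5) = 1200000
    cost = 19820 + 2*50*6 + 120000 = 140420

140420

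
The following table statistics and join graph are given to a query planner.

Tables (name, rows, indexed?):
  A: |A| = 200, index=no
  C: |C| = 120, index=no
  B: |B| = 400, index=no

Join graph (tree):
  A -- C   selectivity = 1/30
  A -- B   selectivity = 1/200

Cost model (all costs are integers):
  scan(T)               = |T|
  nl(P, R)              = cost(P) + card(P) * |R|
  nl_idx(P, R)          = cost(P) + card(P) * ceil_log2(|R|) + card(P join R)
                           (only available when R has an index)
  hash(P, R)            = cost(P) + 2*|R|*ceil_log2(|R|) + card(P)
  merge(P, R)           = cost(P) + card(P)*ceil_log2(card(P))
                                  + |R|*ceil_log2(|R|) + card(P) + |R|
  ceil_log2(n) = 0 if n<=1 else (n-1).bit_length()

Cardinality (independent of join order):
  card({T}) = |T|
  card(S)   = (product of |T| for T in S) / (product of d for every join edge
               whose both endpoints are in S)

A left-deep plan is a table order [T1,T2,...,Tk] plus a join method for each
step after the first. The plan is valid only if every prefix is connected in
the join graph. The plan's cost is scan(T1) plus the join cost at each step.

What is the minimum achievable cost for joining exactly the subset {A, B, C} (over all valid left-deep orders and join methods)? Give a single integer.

Selinger DP over subsets of {A,B,C}:
  {A}: scan cost=200, card=200
  {C}: scan cost=120, card=120
  {B}: scan cost=400, card=400
  {AC}: card=800; try (C,hash)→2080, (A,merge)→2880, (C,merge)→2960, (A,hash)→3440, (A,nl)→24120, (C,nl)→24200; best=2080 via (C,hash)
  {AB}: card=400; try (A,hash)→4000, (B,merge)→6000, (A,merge)→6200, (B,hash)→7600, (B,nl)→80200, (A,nl)→80400; best=4000 via (A,hash)
  {ABC}: card=1600; try (C,hash)→6080, (C,merge)→8960, (B,hash)→10080, (B,merge)→14880, (C,nl)→52000, (B,nl)→322080; best=6080 via (C,hash)

6080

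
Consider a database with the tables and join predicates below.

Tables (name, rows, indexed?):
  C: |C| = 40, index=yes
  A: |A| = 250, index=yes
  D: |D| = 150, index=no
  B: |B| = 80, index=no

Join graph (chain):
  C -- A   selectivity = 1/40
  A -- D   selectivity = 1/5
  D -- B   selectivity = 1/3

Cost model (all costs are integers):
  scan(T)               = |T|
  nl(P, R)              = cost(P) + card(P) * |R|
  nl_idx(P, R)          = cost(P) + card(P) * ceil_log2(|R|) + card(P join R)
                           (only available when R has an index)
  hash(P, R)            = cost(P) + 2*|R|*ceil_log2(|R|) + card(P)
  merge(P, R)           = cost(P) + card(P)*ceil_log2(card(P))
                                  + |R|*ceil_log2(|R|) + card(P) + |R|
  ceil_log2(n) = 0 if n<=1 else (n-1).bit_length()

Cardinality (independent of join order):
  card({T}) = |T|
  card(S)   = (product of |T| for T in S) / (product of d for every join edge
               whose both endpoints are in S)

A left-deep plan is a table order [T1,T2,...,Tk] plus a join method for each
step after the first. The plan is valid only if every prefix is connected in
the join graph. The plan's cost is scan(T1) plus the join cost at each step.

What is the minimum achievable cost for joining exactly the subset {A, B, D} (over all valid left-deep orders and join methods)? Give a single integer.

9420

Selinger DP over subsets of {A,B,D}:
  {A}: scan cost=250, card=250
  {D}: scan cost=150, card=150
  {B}: scan cost=80, card=80
  {AD}: card=7500; try (D,hash)→2900, (A,merge)→3750, (D,merge)→3850, (A,hash)→4300, (A,nl_idx)→8850, (A,nl)→37650 …(+1); best=2900 via (D,hash)
  {BD}: card=4000; try (B,hash)→1420, (D,merge)→2070, (B,merge)→2140, (D,hash)→2560, (D,nl)→12080, (B,nl)→12150; best=1420 via (B,hash)
  {ABD}: card=200000; try (A,hash)→9420, (B,hash)→11520, (A,merge)→55670, (B,merge)→108540, (A,nl_idx)→233420, (B,nl)→602900 …(+1); best=9420 via (A,hash)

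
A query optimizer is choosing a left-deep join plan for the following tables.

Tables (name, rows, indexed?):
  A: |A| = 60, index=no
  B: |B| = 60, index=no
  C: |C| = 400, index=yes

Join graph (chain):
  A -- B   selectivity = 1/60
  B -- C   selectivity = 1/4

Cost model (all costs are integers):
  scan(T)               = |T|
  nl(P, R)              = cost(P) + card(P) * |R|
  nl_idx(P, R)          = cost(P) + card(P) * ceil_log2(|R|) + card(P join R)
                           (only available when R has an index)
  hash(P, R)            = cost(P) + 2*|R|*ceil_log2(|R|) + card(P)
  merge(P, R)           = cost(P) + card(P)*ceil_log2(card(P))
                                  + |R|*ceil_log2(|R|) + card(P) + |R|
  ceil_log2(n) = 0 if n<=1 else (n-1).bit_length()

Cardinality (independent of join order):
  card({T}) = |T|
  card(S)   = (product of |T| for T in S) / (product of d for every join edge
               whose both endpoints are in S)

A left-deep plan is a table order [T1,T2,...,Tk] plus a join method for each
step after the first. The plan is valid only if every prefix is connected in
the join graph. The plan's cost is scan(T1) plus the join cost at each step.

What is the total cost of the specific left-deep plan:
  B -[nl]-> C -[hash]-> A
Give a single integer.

30780

step 1: scan B: cost=60, card=60
step 2: join C via nl
    card(P join C) = 60*400/(4) = 6000
    cost = 60 + 60*400 = 24060
step 3: join A via hash
    card(P join A) = 6000*60/(60) = 6000
    cost = 24060 + 2*60*6 + 6000 = 30780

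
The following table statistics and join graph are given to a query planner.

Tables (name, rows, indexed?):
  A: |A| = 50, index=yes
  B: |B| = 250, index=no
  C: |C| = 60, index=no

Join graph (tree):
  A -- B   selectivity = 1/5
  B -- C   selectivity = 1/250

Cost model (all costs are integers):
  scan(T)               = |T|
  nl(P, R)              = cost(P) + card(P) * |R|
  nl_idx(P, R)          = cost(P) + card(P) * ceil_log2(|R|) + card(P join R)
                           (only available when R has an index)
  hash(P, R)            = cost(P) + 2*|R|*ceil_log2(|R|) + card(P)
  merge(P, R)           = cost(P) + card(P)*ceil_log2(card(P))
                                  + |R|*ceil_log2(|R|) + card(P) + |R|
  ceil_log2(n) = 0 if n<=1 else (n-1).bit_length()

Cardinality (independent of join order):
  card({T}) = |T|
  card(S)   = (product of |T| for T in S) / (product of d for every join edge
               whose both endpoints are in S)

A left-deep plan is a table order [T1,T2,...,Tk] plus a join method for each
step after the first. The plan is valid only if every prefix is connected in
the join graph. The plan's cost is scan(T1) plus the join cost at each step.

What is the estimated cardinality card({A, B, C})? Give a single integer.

600

Tables in S: A(50), B(250), C(60)
Edges inside S: A-B(d=5), B-C(d=250)
numerator = 50 * 250 * 60 = 750000
denominator = 5 * 250 = 1250
card(S) = 750000 / 1250 = 600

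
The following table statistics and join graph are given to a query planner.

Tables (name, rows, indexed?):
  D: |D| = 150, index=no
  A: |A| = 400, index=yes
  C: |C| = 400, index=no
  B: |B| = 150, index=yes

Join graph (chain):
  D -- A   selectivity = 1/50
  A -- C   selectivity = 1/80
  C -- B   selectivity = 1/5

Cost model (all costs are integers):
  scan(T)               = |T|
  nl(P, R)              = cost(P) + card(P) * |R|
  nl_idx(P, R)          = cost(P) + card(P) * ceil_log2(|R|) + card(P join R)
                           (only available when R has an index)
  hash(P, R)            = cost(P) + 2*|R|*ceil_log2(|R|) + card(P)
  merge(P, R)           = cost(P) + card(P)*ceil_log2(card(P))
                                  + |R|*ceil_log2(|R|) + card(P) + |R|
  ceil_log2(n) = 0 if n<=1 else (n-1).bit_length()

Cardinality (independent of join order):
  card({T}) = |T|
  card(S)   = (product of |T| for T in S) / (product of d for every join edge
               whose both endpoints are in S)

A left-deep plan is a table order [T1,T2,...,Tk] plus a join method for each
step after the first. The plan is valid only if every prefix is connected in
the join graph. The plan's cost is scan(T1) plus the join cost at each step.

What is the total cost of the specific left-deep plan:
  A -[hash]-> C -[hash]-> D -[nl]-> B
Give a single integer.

step 1: scan A: cost=400, card=400
step 2: join C via hash
    card(P join C) = 400*400/(80) = 2000
    cost = 400 + 2*400*9 + 400 = 8000
step 3: join D via hash
    card(P join D) = 2000*150/(50) = 6000
    cost = 8000 + 2*150*8 + 2000 = 12400
step 4: join B via nl
    card(P join B) = 6000*150/(5) = 180000
    cost = 12400 + 6000*150 = 912400

912400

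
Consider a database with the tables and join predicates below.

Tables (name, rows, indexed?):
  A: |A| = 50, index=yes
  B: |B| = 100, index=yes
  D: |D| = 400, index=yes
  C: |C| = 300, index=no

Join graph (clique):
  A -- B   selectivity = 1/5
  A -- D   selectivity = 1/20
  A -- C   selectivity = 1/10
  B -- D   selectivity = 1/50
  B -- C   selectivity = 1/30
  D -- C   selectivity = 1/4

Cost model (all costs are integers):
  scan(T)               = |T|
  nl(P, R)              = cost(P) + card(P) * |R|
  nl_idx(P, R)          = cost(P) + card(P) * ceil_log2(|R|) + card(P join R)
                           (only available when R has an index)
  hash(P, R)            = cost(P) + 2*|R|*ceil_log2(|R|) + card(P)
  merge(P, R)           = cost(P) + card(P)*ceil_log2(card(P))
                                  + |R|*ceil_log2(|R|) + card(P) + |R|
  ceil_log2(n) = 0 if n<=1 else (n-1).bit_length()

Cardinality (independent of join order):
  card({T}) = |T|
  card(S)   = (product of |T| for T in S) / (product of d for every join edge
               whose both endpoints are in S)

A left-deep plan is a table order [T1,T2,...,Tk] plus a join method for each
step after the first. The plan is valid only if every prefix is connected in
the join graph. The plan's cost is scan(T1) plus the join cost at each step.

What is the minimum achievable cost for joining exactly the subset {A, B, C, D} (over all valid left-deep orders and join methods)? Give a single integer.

Selinger DP over subsets of {A,B,C,D}:
  {A}: scan cost=50, card=50
  {B}: scan cost=100, card=100
  {D}: scan cost=400, card=400
  {C}: scan cost=300, card=300
  {AB}: card=1000; try (A,hash)→800, (B,merge)→1200, (A,merge)→1250, (B,nl_idx)→1400, (B,hash)→1500, (A,nl_idx)→1700 …(+2); best=800 via (A,hash)
  {AD}: card=1000; try (A,hash)→1400, (D,nl_idx)→1500, (A,nl_idx)→3800, (D,merge)→4400, (A,merge)→4750, (D,hash)→7300 …(+2); best=1400 via (A,hash)
  {AC}: card=1500; try (A,hash)→1200, (C,merge)→3400, (A,nl_idx)→3600, (A,merge)→3650, (C,hash)→5500, (C,nl)→15050 …(+1); best=1200 via (A,hash)
  {BD}: card=800; try (D,nl_idx)→1800, (B,hash)→2200, (B,nl_idx)→4000, (D,merge)→4900, (B,merge)→5200, (D,hash)→7400 …(+2); best=1800 via (D,nl_idx)
  {BC}: card=1000; try (B,hash)→2000, (B,nl_idx)→3400, (C,merge)→3900, (B,merge)→4100, (C,hash)→5600, (C,nl)→30100 …(+1); best=2000 via (B,hash)
  {CD}: card=30000; try (C,hash)→6200, (D,merge)→7300, (C,merge)→7400, (D,hash)→7800, (D,nl_idx)→33000, (D,nl)→120300 …(+1); best=6200 via (C,hash)
  {ABD}: card=400; try (A,hash)→3200, (B,hash)→3800, (A,nl_idx)→7000, (B,nl_idx)→8800, (D,hash)→9000, (D,nl_idx)→10200 …(+6); best=3200 via (A,hash)
  {ABC}: card=1000; try (A,hash)→3600, (B,hash)→4100, (C,hash)→7200, (A,nl_idx)→9000, (B,nl_idx)→12700, (A,merge)→13350 …(+5); best=3600 via (A,hash)
  {ACD}: card=7500; try (C,hash)→7800, (D,hash)→9900, (C,merge)→15400, (D,nl_idx)→22200, (D,merge)→23200, (A,hash)→36800 …(+5); best=7800 via (C,hash)
  {BCD}: card=2000; try (C,hash)→8000, (D,hash)→10200, (D,nl_idx)→13000, (C,merge)→13600, (D,merge)→17000, (B,hash)→37600 …(+5); best=8000 via (C,hash)
  {ABCD}: card=100; try (C,hash)→9000, (C,merge)→10200, (A,hash)→10600, (D,hash)→11800, (D,nl_idx)→12700, (B,hash)→16700 …(+9); best=9000 via (C,hash)

9000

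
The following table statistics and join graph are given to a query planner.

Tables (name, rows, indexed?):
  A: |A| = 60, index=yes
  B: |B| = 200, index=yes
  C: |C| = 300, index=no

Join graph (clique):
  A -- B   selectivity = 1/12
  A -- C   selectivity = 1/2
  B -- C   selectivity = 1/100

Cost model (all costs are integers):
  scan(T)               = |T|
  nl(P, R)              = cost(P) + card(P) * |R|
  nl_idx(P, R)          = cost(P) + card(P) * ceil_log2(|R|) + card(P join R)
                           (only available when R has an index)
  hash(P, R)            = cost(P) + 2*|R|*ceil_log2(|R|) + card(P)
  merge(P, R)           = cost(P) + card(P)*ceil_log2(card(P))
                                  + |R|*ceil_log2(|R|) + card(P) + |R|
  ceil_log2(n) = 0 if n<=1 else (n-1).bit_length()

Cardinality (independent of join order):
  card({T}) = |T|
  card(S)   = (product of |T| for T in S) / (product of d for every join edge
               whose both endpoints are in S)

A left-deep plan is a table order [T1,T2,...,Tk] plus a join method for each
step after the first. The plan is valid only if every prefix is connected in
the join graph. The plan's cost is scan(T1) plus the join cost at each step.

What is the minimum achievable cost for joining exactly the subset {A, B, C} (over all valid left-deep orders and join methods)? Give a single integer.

Selinger DP over subsets of {A,B,C}:
  {A}: scan cost=60, card=60
  {B}: scan cost=200, card=200
  {C}: scan cost=300, card=300
  {AB}: card=1000; try (A,hash)→1120, (B,nl_idx)→1540, (B,merge)→2280, (A,nl_idx)→2400, (A,merge)→2420, (B,hash)→3320 …(+2); best=1120 via (A,hash)
  {AC}: card=9000; try (A,hash)→1320, (C,merge)→3480, (A,merge)→3720, (C,hash)→5520, (A,nl_idx)→11100, (C,nl)→18060 …(+1); best=1320 via (A,hash)
  {BC}: card=600; try (B,nl_idx)→3300, (B,hash)→3800, (C,merge)→5000, (B,merge)→5100, (C,hash)→5800, (C,nl)→60200 …(+1); best=3300 via (B,nl_idx)
  {ABC}: card=1500; try (A,hash)→4620, (C,hash)→7520, (A,nl_idx)→8400, (A,merge)→10320, (B,hash)→13520, (C,merge)→15120 …(+5); best=4620 via (A,hash)

4620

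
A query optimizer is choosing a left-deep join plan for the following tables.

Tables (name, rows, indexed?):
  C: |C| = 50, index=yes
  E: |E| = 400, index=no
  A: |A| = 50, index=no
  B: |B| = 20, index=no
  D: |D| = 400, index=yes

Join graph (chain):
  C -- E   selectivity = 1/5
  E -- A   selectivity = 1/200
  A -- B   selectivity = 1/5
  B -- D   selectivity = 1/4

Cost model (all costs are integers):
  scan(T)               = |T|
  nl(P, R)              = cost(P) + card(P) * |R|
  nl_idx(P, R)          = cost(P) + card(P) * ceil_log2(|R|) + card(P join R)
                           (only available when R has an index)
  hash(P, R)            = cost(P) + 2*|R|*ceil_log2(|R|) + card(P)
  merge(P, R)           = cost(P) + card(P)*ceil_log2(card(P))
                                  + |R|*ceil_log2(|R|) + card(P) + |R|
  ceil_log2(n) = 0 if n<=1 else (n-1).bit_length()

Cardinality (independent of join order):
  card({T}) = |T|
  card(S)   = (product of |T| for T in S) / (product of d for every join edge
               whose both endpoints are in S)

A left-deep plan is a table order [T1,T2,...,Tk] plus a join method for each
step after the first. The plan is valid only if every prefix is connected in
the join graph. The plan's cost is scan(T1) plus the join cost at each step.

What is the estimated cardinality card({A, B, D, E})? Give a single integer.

Tables in S: A(50), B(20), D(400), E(400)
Edges inside S: E-A(d=200), A-B(d=5), B-D(d=4)
numerator = 50 * 20 * 400 * 400 = 160000000
denominator = 200 * 5 * 4 = 4000
card(S) = 160000000 / 4000 = 40000

40000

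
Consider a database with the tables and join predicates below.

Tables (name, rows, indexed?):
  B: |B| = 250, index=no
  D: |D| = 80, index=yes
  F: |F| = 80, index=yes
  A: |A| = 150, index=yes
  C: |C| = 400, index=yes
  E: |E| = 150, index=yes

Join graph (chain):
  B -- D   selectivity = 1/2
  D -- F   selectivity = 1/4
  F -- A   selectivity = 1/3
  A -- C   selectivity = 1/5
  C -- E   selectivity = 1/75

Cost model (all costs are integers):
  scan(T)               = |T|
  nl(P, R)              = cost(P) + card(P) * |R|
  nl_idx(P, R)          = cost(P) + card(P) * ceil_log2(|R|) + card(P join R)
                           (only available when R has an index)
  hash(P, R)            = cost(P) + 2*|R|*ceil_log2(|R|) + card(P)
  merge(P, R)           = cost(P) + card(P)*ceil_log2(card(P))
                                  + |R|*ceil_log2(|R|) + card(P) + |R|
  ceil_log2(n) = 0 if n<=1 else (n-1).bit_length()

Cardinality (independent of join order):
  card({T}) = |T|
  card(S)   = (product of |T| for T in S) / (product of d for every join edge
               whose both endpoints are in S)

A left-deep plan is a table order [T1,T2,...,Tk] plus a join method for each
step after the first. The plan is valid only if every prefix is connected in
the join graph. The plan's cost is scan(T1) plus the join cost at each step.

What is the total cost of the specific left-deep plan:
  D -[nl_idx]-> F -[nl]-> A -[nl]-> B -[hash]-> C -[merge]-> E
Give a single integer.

step 1: scan D: cost=80, card=80
step 2: join F via nl_idx
    card(P join F) = 80*80/(4) = 1600
    cost = 80 + 80*7 + 1600 = 2240
step 3: join A via nl
    card(P join A) = 1600*150/(3) = 80000
    cost = 2240 + 1600*150 = 242240
step 4: join B via nl
    card(P join B) = 80000*250/(2) = 10000000
    cost = 242240 + 80000*250 = 20242240
step 5: join C via hash
    card(P join C) = 10000000*400/(5) = 800000000
    cost = 20242240 + 2*400*9 + 10000000 = 30249440
step 6: join E via merge
    card(P join E) = 800000000*150/(75) = 1600000000
    cost = 30249440 + 800000000*30 + 150*8 + 800000000 + 150 = 24830250790

24830250790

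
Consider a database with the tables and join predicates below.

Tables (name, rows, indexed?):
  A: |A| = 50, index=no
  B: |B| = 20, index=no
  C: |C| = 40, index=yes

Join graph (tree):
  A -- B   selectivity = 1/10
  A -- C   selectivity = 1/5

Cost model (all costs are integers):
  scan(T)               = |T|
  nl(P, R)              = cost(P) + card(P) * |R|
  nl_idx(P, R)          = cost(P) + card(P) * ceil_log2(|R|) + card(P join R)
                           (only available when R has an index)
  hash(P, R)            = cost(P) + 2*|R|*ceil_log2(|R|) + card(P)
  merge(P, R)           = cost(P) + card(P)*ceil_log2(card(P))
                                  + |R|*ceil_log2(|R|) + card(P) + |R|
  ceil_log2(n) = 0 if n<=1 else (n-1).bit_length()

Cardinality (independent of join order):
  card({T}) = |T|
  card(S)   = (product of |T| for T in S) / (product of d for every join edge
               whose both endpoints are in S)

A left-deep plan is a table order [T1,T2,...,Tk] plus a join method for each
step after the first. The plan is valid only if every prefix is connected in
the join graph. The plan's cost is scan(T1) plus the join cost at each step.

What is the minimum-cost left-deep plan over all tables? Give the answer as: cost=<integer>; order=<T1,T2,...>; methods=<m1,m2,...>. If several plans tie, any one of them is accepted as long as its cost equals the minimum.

cost=880; order=A,B,C; methods=hash,hash

Selinger DP (subsets sized 1..n):
  {A}: scan cost=50, card=50
  {B}: scan cost=20, card=20
  {C}: scan cost=40, card=40
  {AB}: card=100; try (B,hash)→300, (A,merge)→490, (B,merge)→520, (A,hash)→640, (A,nl)→1020, (B,nl)→1050; best=300 via (B,hash)
  {AC}: card=400; try (C,hash)→580, (A,merge)→670, (C,merge)→680, (A,hash)→680, (C,nl_idx)→750, (A,nl)→2040 …(+1); best=580 via (C,hash)
  {ABC}: card=800; try (C,hash)→880, (B,hash)→1180, (C,merge)→1380, (C,nl_idx)→1700, (C,nl)→4300, (B,merge)→4700 …(+1); best=880 via (C,hash)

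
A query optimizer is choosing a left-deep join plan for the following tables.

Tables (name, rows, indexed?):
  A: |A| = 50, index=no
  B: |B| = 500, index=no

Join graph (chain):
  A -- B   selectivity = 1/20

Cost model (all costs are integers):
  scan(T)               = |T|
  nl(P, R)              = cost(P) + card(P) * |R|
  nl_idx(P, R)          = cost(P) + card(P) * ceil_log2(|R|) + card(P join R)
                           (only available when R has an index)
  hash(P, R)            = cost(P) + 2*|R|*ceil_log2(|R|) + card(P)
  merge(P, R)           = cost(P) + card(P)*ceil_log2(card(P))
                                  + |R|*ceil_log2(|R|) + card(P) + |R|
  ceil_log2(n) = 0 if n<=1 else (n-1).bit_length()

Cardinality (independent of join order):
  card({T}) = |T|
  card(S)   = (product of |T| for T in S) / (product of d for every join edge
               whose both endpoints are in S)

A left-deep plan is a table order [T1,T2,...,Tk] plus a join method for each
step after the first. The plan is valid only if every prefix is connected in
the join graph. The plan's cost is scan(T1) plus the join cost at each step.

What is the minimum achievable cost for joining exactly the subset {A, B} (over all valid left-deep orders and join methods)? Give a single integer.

1600

Selinger DP over subsets of {A,B}:
  {A}: scan cost=50, card=50
  {B}: scan cost=500, card=500
  {AB}: card=1250; try (A,hash)→1600, (B,merge)→5400, (A,merge)→5850, (B,hash)→9100, (B,nl)→25050, (A,nl)→25500; best=1600 via (A,hash)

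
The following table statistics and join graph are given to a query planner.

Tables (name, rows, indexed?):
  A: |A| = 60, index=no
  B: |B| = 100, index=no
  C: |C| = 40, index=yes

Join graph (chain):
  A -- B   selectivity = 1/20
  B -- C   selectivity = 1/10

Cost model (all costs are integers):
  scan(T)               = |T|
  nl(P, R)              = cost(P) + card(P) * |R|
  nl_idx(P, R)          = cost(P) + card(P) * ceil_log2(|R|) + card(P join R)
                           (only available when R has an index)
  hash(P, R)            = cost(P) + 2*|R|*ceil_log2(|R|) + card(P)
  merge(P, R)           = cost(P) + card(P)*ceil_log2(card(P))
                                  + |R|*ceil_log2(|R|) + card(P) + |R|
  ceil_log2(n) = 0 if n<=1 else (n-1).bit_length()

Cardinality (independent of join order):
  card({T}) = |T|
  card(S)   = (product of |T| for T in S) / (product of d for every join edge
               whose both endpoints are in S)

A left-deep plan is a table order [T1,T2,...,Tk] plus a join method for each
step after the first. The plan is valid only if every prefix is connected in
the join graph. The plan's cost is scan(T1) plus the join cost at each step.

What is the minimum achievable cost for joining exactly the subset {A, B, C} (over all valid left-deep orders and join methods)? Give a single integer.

1700

Selinger DP over subsets of {A,B,C}:
  {A}: scan cost=60, card=60
  {B}: scan cost=100, card=100
  {C}: scan cost=40, card=40
  {AB}: card=300; try (A,hash)→920, (B,merge)→1280, (A,merge)→1320, (B,hash)→1520, (B,nl)→6060, (A,nl)→6100; best=920 via (A,hash)
  {BC}: card=400; try (C,hash)→680, (C,nl_idx)→1100, (B,merge)→1120, (C,merge)→1180, (B,hash)→1480, (B,nl)→4040 …(+1); best=680 via (C,hash)
  {ABC}: card=1200; try (C,hash)→1700, (A,hash)→1800, (C,nl_idx)→3920, (C,merge)→4200, (A,merge)→5100, (C,nl)→12920 …(+1); best=1700 via (C,hash)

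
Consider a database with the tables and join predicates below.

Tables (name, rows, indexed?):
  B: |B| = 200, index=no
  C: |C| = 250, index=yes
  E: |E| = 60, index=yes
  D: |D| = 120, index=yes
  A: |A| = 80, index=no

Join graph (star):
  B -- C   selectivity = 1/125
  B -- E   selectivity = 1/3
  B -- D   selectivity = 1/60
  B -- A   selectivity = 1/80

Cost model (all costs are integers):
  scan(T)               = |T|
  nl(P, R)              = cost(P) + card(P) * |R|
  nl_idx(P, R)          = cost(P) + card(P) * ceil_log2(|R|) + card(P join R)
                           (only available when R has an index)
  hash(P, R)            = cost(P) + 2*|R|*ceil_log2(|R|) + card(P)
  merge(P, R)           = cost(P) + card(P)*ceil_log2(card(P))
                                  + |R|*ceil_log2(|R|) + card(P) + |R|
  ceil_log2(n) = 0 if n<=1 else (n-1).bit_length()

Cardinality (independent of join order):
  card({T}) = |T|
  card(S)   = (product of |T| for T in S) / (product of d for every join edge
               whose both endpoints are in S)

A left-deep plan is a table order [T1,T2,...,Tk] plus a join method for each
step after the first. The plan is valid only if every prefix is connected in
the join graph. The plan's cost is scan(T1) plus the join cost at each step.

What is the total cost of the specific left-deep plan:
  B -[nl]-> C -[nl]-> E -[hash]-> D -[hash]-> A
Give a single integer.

step 1: scan B: cost=200, card=200
step 2: join C via nl
    card(P join C) = 200*250/(125) = 400
    cost = 200 + 200*250 = 50200
step 3: join E via nl
    card(P join E) = 400*60/(3) = 8000
    cost = 50200 + 400*60 = 74200
step 4: join D via hash
    card(P join D) = 8000*120/(60) = 16000
    cost = 74200 + 2*120*7 + 8000 = 83880
step 5: join A via hash
    card(P join A) = 16000*80/(80) = 16000
    cost = 83880 + 2*80*7 + 16000 = 101000

101000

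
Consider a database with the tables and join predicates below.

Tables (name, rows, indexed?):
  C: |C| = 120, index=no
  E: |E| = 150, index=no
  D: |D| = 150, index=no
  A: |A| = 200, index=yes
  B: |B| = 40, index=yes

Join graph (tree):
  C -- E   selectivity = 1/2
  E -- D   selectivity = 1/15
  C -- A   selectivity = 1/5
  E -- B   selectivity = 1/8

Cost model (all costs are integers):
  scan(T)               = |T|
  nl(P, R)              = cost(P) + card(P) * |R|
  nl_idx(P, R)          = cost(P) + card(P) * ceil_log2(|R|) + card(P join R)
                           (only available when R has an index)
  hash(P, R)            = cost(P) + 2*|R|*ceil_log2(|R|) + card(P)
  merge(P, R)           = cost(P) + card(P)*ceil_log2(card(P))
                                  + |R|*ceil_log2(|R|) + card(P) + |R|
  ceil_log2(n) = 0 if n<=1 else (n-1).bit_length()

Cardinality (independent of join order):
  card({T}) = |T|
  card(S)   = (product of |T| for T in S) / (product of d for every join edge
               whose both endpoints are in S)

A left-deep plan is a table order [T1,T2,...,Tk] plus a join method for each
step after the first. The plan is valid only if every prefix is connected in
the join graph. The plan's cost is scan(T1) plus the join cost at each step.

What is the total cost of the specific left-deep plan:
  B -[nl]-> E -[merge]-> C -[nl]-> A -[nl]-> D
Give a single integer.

279015250

step 1: scan B: cost=40, card=40
step 2: join E via nl
    card(P join E) = 40*150/(8) = 750
    cost = 40 + 40*150 = 6040
step 3: join C via merge
    card(P join C) = 750*120/(2) = 45000
    cost = 6040 + 750*10 + 120*7 + 750 + 120 = 15250
step 4: join A via nl
    card(P join A) = 45000*200/(5) = 1800000
    cost = 15250 + 45000*200 = 9015250
step 5: join D via nl
    card(P join D) = 1800000*150/(15) = 18000000
    cost = 9015250 + 1800000*150 = 279015250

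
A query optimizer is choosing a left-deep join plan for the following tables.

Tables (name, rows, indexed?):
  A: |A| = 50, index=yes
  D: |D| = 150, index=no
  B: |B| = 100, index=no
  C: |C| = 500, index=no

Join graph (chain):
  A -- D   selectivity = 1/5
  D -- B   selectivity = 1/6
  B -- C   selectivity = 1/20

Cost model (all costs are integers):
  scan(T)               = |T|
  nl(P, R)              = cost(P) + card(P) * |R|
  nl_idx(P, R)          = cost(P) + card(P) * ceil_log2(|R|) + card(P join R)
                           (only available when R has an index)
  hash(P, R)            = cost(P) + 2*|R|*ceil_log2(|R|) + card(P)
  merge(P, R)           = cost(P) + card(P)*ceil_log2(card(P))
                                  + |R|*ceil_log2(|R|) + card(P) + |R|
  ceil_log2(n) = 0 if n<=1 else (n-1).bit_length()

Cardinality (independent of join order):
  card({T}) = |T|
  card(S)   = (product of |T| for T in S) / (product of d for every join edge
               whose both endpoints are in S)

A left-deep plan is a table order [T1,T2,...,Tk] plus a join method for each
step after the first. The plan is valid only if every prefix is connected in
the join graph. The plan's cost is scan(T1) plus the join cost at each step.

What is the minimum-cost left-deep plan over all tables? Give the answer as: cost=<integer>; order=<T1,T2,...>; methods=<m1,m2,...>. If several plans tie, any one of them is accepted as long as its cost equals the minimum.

cost=37800; order=D,A,B,C; methods=hash,hash,hash

Selinger DP (subsets sized 1..n):
  {A}: scan cost=50, card=50
  {D}: scan cost=150, card=150
  {B}: scan cost=100, card=100
  {C}: scan cost=500, card=500
  {AD}: card=1500; try (A,hash)→900, (D,merge)→1750, (A,merge)→1850, (D,hash)→2500, (A,nl_idx)→2550, (D,nl)→7550 …(+1); best=900 via (A,hash)
  {BD}: card=2500; try (B,hash)→1700, (D,merge)→2250, (B,merge)→2300, (D,hash)→2600, (D,nl)→15100, (B,nl)→15150; best=1700 via (B,hash)
  {BC}: card=2500; try (B,hash)→2400, (C,merge)→5900, (B,merge)→6300, (C,hash)→9200, (C,nl)→50100, (B,nl)→50500; best=2400 via (B,hash)
  {ABD}: card=25000; try (B,hash)→3800, (A,hash)→4800, (B,merge)→19700, (A,merge)→34550, (A,nl_idx)→41700, (A,nl)→126700 …(+1); best=3800 via (B,hash)
  {BCD}: card=62500; try (D,hash)→7300, (C,hash)→13200, (D,merge)→36250, (C,merge)→39200, (D,nl)→377400, (C,nl)→1251700; best=7300 via (D,hash)
  {ABCD}: card=625000; try (C,hash)→37800, (A,hash)→70400, (C,merge)→408800, (A,nl_idx)→1007300, (A,merge)→1070150, (A,nl)→3132300 …(+1); best=37800 via (C,hash)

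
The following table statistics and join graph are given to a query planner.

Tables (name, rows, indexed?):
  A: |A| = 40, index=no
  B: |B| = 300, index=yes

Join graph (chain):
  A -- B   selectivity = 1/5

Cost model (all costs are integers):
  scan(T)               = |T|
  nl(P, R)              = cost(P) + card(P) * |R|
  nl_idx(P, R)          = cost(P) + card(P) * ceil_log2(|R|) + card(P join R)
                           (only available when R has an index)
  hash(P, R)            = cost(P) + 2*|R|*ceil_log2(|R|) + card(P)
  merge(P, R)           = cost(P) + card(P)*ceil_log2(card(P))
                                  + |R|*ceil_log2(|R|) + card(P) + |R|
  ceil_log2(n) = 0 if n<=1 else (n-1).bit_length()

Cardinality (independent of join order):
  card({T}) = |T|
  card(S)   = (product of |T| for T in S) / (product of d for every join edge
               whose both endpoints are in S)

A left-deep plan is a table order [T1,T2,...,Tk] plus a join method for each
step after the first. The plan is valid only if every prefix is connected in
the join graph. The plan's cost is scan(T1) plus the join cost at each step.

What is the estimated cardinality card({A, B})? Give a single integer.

2400

Tables in S: A(40), B(300)
Edges inside S: A-B(d=5)
numerator = 40 * 300 = 12000
denominator = 5 = 5
card(S) = 12000 / 5 = 2400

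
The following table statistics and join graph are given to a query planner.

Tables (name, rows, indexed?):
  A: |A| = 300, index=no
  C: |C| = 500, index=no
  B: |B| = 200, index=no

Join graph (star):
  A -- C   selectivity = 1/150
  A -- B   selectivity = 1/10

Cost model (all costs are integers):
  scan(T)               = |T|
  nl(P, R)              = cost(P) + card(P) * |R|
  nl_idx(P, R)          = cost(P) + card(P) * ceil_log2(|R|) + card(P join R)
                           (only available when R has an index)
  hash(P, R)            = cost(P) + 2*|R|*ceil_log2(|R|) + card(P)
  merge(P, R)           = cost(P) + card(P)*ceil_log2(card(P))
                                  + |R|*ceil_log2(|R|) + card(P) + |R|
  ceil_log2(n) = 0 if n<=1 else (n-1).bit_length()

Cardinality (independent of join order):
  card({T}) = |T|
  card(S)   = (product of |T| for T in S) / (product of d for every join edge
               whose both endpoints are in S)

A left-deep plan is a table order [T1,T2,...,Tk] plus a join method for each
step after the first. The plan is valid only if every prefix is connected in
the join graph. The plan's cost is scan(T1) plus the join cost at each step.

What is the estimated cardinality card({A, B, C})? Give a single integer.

20000

Tables in S: A(300), B(200), C(500)
Edges inside S: A-C(d=150), A-B(d=10)
numerator = 300 * 200 * 500 = 30000000
denominator = 150 * 10 = 1500
card(S) = 30000000 / 1500 = 20000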